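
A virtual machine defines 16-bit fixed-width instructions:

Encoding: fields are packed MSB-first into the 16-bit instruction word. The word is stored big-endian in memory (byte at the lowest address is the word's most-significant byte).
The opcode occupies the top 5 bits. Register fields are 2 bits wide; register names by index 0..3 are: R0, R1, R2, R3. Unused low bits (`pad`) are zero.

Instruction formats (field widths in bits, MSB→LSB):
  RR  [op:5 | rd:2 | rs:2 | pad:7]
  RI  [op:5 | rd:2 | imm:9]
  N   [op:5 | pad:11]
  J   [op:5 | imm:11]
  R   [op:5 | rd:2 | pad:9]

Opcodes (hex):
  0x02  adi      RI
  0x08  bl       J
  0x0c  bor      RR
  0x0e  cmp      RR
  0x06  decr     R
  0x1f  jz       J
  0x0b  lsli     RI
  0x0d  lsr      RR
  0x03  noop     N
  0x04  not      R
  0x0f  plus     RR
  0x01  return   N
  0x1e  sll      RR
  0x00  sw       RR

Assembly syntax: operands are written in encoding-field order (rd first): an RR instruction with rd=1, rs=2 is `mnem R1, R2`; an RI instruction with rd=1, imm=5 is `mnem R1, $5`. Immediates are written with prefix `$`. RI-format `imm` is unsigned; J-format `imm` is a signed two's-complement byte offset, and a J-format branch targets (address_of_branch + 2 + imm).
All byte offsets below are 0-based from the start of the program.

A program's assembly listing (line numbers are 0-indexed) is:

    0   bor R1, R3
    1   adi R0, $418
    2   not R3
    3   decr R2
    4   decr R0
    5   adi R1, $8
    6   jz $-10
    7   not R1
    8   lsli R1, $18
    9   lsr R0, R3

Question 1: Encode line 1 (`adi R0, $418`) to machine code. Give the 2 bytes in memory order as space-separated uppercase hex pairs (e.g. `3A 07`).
11 A2

line 1 (adi): pack op=0x2:5|rd=0:2|imm=418:9 = 0x11a2; big→ 11 a2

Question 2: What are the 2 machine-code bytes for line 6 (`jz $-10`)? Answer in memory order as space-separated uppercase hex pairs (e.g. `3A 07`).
L6: jz op=0x1f:5|imm=-10:11 ⇒ 0xfff6 ⇒ big ff f6

FF F6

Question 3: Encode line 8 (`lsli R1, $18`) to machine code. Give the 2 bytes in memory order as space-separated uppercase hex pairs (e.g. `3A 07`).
8. lsli fields op=0xb:5|rd=1:2|imm=18:9 → word 5a12h → 5a 12

5A 12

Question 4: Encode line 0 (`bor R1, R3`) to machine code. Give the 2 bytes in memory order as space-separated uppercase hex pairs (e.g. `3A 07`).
63 80

L0: bor op=0xc:5|rd=1:2|rs=3:2|pad=0:7 ⇒ 0x6380 ⇒ big 63 80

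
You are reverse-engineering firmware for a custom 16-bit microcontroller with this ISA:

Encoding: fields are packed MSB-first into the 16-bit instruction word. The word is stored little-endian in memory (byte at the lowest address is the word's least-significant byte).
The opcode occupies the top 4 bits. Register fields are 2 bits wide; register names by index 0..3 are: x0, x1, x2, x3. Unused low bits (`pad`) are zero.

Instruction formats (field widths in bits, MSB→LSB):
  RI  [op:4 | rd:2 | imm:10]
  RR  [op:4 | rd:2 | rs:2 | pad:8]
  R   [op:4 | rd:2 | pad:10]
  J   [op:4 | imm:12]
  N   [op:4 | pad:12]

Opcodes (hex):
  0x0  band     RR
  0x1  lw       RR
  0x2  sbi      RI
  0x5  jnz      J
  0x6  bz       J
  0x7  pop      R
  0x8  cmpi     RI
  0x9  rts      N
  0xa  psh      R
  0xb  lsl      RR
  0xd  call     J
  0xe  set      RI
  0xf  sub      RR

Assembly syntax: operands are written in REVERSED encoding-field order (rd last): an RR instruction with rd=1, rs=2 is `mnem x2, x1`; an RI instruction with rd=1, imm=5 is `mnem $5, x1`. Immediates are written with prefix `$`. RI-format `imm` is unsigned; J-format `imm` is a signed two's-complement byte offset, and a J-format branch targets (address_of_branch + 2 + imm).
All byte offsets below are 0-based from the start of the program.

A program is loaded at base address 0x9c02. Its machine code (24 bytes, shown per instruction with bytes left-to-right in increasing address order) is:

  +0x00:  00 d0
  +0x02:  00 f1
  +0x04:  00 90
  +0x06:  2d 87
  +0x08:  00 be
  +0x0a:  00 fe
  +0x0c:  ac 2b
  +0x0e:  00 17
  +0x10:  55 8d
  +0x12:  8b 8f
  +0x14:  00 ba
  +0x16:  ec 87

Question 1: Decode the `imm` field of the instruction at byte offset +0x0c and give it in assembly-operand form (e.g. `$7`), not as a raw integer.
@+0c  little-endian(ac 2b) = 0x2bac
  opcode bits[15:12]=0x2: sbi/RI
  [11:10] rd=2 = x2
  [9:0] imm=940 = $940

$940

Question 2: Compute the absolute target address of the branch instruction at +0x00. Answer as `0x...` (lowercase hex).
0x9c04

+0x00: 00 d0 ⇒ word 0xd000 (little)
  opcode bits[15:12]=0xd: call/J
  imm@[11:0]=0x0 ⇒ $0
  target = base 0x9c02 + off 0x00 + 2 + imm 0 = 0x9c04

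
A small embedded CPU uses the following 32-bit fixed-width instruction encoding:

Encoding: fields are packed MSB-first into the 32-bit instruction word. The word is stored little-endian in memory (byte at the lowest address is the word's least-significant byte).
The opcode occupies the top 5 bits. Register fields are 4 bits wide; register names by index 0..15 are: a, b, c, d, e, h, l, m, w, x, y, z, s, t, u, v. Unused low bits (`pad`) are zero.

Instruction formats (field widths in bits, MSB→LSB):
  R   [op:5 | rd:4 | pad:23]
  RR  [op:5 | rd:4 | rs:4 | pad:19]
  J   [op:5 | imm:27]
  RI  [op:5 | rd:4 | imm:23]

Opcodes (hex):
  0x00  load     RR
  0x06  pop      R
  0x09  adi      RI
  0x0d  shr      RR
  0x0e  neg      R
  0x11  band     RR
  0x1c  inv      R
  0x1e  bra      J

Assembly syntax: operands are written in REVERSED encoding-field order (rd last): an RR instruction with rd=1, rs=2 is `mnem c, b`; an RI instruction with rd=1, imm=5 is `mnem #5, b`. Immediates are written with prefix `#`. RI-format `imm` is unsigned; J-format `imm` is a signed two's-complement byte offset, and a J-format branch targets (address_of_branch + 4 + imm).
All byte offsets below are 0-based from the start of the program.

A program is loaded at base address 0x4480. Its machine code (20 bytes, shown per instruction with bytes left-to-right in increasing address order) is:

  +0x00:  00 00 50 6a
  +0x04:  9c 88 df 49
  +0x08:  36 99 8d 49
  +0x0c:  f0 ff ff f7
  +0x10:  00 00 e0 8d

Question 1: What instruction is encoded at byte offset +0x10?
band s, z

+0x10: 00 00 e0 8d ⇒ word 0x8de00000 (little)
  opcode bits[31:27]=0x11: band/RR
  [26:23] rd=11 = z
  [22:19] rs=12 = s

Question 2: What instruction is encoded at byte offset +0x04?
adi #6260892, d

+0x04: 9c 88 df 49 ⇒ word 0x49df889c (little)
  op=0x49df889c>>27=0x9 ⇒ adi (RI)
  [26:23] rd=3 = d
  [22:0] imm=6260892 = #6260892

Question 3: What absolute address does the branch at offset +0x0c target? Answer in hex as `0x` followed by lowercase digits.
[0c] f0 ff ff f7 → 0xf7fffff0
  opcode bits[31:27]=0x1e: bra/J
  imm: (w>>0)&0x7ffffff=0x7fffff0 (s27→-16) → #-16
  target = base 0x4480 + off 0x0c + 4 + imm -16 = 0x4480

0x4480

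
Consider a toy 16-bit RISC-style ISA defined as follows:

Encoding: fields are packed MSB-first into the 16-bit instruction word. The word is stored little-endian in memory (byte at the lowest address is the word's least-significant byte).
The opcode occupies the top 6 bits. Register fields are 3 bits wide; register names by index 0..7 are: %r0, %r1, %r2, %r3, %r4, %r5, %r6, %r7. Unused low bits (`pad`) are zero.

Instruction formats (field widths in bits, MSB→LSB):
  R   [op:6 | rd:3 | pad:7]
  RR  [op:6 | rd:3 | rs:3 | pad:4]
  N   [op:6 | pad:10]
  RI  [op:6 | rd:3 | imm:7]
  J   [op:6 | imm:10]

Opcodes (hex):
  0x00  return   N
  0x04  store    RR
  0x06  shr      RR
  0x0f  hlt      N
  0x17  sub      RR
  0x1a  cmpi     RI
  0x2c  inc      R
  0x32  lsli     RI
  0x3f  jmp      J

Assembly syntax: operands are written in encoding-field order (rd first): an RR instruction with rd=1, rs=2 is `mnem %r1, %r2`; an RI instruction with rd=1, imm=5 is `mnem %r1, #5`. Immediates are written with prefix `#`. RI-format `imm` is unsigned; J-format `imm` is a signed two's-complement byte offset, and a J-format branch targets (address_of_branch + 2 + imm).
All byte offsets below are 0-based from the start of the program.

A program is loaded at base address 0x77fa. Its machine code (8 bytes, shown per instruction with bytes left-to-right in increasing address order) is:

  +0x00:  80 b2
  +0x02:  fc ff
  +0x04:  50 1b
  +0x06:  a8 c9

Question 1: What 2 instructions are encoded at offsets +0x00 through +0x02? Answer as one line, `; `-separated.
+0x00: 80 b2 ⇒ word 0xb280 (little)
  opcode bits[15:10]=0x2c: inc/R
  rd: (w>>7)&0x7=0x5 → %r5
+0x02: fc ff ⇒ word 0xfffc (little)
  opcode bits[15:10]=0x3f: jmp/J
  imm: (w>>0)&0x3ff=0x3fc (s10→-4) → #-4

inc %r5; jmp #-4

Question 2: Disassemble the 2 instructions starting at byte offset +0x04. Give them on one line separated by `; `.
@+04  little-endian(50 1b) = 0x1b50
  op=0x1b50>>10=0x6 ⇒ shr (RR)
  rd: (w>>7)&0x7=0x6 → %r6
  rs: (w>>4)&0x7=0x5 → %r5
@+06  little-endian(a8 c9) = 0xc9a8
  op=0xc9a8>>10=0x32 ⇒ lsli (RI)
  rd: (w>>7)&0x7=0x3 → %r3
  imm: (w>>0)&0x7f=0x28 → #40

shr %r6, %r5; lsli %r3, #40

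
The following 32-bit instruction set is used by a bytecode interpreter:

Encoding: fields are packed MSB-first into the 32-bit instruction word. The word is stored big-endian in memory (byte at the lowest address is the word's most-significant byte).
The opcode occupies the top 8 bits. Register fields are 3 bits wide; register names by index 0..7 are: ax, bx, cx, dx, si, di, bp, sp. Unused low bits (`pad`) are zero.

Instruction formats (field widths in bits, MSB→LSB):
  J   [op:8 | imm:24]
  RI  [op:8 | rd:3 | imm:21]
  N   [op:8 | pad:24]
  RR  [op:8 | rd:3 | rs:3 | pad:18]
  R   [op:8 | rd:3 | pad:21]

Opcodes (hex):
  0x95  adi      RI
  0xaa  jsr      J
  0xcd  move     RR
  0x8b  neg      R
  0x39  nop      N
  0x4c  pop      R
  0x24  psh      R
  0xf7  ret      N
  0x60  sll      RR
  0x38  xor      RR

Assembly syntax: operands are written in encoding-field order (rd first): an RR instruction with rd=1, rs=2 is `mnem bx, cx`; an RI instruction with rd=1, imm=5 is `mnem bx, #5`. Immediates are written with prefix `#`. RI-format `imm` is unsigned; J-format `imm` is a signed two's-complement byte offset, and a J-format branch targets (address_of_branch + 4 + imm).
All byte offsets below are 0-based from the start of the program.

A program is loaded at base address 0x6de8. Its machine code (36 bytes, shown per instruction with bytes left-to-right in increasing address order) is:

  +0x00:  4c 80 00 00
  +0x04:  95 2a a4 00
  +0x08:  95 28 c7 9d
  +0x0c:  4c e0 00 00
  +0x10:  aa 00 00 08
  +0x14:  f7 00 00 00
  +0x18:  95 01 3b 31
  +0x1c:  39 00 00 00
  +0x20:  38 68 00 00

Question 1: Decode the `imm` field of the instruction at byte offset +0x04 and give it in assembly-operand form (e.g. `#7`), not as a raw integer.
[04] 95 2a a4 00 → 0x952aa400
  top 8b → 0x95 → adi [RI]
  rd: (w>>21)&0x7=0x1 → bx
  imm: (w>>0)&0x1fffff=0xaa400 → #697344

#697344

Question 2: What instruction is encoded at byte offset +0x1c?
[1c] 39 00 00 00 → 0x39000000
  top 8b → 0x39 → nop [N]

nop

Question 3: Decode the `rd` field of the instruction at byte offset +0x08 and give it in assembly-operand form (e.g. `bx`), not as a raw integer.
[08] 95 28 c7 9d → 0x9528c79d
  top 8b → 0x95 → adi [RI]
  rd@[23:21]=0x1 ⇒ bx
  imm@[20:0]=0x8c79d ⇒ #575389

bx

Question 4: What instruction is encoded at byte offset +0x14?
ret

+0x14: f7 00 00 00 ⇒ word 0xf7000000 (big)
  op=0xf7000000>>24=0xf7 ⇒ ret (N)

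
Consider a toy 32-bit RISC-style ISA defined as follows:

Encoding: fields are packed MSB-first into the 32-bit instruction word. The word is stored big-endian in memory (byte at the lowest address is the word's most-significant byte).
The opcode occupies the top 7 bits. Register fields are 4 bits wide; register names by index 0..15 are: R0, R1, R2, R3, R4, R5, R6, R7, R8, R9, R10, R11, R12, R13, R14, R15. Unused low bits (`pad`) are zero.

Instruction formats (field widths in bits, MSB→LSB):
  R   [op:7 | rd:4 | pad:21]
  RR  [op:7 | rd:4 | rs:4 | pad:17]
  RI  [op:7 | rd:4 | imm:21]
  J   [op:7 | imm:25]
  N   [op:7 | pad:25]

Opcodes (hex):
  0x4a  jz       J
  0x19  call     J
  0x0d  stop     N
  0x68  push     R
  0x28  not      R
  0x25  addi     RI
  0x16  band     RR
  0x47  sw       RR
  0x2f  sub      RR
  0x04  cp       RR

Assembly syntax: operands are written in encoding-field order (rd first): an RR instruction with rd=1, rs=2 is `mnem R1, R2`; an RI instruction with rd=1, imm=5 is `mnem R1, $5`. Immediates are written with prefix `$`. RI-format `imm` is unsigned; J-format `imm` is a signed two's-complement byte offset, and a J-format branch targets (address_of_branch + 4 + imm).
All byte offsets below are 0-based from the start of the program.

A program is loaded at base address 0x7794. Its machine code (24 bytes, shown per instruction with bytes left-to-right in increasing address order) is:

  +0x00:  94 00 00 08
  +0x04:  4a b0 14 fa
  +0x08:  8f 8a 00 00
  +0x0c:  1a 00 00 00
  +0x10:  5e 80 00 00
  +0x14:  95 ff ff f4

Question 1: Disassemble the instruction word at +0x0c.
@+0c  big-endian(1a 00 00 00) = 0x1a000000
  op=0x1a000000>>25=0xd ⇒ stop (N)

stop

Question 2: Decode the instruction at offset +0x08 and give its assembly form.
sw R12, R5

+0x08: 8f 8a 00 00 ⇒ word 0x8f8a0000 (big)
  top 7b → 0x47 → sw [RR]
  [24:21] rd=12 = R12
  [20:17] rs=5 = R5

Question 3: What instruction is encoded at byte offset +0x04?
@+04  big-endian(4a b0 14 fa) = 0x4ab014fa
  opcode bits[31:25]=0x25: addi/RI
  rd: (w>>21)&0xf=0x5 → R5
  imm: (w>>0)&0x1fffff=0x1014fa → $1053946

addi R5, $1053946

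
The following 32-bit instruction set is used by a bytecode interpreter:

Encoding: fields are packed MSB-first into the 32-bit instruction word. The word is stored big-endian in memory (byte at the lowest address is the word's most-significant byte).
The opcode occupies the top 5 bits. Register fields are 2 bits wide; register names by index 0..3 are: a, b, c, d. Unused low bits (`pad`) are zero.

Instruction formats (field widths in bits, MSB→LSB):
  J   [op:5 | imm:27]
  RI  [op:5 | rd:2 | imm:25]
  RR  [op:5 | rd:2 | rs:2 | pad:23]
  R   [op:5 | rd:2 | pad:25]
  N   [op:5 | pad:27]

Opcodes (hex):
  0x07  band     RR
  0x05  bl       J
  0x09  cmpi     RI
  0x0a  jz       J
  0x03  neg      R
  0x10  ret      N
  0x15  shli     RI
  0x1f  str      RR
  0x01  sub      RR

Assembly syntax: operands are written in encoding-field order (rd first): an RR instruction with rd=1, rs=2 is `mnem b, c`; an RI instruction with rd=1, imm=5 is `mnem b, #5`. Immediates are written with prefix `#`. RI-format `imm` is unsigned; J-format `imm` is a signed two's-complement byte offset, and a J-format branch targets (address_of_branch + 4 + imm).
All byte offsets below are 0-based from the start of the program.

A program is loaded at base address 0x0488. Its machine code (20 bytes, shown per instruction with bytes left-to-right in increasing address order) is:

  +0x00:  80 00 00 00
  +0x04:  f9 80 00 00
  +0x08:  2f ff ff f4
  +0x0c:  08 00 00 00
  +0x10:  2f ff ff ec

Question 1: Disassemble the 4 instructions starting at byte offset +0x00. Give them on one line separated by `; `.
@+00  big-endian(80 00 00 00) = 0x80000000
  opcode bits[31:27]=0x10: ret/N
@+04  big-endian(f9 80 00 00) = 0xf9800000
  opcode bits[31:27]=0x1f: str/RR
  [26:25] rd=0 = a
  [24:23] rs=3 = d
@+08  big-endian(2f ff ff f4) = 0x2ffffff4
  opcode bits[31:27]=0x5: bl/J
  [26:0] imm=134217716 (s27→-12) = #-12
@+0c  big-endian(08 00 00 00) = 0x08000000
  opcode bits[31:27]=0x1: sub/RR
  [26:25] rd=0 = a
  [24:23] rs=0 = a

ret; str a, d; bl #-12; sub a, a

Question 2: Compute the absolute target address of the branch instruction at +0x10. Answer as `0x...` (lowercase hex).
[10] 2f ff ff ec → 0x2fffffec
  opcode bits[31:27]=0x5: bl/J
  imm: (w>>0)&0x7ffffff=0x7ffffec (s27→-20) → #-20
  target = base 0x0488 + off 0x10 + 4 + imm -20 = 0x0488

0x0488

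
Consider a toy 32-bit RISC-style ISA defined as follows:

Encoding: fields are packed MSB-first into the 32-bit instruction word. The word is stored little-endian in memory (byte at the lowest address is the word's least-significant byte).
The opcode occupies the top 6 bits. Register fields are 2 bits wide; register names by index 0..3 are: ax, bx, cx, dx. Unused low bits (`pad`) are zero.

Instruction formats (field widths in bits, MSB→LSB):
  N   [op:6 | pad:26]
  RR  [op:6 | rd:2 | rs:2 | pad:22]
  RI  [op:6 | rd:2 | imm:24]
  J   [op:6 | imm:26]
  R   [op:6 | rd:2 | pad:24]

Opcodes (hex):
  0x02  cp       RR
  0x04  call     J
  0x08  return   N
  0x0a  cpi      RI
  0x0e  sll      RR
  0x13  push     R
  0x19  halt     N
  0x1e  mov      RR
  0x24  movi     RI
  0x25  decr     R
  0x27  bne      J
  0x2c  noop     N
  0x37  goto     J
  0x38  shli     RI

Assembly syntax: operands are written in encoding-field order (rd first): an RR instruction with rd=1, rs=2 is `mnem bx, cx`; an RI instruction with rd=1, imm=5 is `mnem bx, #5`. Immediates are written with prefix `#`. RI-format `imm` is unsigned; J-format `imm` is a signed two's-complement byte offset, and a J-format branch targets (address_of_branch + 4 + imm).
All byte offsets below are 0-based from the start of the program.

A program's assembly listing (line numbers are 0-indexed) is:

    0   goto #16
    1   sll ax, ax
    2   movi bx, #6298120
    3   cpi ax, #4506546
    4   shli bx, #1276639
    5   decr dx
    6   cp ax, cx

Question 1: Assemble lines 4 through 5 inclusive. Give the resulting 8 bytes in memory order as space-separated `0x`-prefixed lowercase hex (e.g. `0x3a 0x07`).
4. shli fields op=0x38:6|rd=1:2|imm=1276639:24 → word e1137adfh → df 7a 13 e1
5. decr fields op=0x25:6|rd=3:2|pad=0:24 → word 97000000h → 00 00 00 97

0xdf 0x7a 0x13 0xe1 0x00 0x00 0x00 0x97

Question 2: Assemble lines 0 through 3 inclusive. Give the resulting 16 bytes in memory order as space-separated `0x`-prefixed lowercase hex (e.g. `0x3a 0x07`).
L0: goto op=0x37:6|imm=16:26 ⇒ 0xdc000010 ⇒ little 10 00 00 dc
L1: sll op=0xe:6|rd=0:2|rs=0:2|pad=0:22 ⇒ 0x38000000 ⇒ little 00 00 00 38
L2: movi op=0x24:6|rd=1:2|imm=6298120:24 ⇒ 0x91601a08 ⇒ little 08 1a 60 91
L3: cpi op=0xa:6|rd=0:2|imm=4506546:24 ⇒ 0x2844c3b2 ⇒ little b2 c3 44 28

0x10 0x00 0x00 0xdc 0x00 0x00 0x00 0x38 0x08 0x1a 0x60 0x91 0xb2 0xc3 0x44 0x28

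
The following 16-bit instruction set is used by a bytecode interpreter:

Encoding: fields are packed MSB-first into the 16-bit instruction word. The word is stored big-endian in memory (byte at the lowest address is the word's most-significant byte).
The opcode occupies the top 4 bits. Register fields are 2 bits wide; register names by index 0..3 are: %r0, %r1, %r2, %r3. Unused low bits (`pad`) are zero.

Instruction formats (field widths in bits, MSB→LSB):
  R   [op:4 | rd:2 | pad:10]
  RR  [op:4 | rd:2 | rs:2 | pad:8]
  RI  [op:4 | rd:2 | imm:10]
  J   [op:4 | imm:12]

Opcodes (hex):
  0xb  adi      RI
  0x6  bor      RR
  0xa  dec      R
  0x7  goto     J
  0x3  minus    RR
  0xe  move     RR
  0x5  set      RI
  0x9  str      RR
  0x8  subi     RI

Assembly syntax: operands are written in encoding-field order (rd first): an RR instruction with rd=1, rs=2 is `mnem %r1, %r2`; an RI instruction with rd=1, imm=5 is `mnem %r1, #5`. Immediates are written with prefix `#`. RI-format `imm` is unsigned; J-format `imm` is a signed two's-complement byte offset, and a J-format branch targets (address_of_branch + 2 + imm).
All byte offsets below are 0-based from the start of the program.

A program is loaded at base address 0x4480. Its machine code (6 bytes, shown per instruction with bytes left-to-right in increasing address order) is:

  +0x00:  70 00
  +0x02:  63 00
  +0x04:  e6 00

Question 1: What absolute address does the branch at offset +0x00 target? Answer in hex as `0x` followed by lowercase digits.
[00] 70 00 → 0x7000
  op=0x7000>>12=0x7 ⇒ goto (J)
  imm@[11:0]=0x0 ⇒ #0
  target = base 0x4480 + off 0x00 + 2 + imm 0 = 0x4482

0x4482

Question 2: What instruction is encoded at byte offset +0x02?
@+02  big-endian(63 00) = 0x6300
  top 4b → 0x6 → bor [RR]
  rd: (w>>10)&0x3=0x0 → %r0
  rs: (w>>8)&0x3=0x3 → %r3

bor %r0, %r3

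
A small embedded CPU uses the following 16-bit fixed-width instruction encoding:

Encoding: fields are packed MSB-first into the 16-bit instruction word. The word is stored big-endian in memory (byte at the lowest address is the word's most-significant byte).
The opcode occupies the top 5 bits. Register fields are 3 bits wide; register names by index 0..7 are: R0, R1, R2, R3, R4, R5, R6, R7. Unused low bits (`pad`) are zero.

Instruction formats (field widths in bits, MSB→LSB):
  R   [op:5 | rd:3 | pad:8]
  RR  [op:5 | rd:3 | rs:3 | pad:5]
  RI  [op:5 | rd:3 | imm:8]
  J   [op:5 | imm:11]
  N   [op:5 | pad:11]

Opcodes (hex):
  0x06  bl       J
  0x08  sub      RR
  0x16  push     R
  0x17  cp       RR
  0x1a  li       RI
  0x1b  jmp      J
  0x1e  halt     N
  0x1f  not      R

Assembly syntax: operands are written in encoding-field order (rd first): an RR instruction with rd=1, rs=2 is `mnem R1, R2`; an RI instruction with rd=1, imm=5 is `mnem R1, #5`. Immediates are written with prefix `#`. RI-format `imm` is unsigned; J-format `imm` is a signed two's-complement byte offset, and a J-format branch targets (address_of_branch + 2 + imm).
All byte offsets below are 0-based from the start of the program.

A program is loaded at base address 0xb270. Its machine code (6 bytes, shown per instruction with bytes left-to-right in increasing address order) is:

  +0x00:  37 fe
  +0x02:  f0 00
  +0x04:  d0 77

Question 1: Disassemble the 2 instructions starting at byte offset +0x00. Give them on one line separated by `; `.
@+00  big-endian(37 fe) = 0x37fe
  op=0x37fe>>11=0x6 ⇒ bl (J)
  imm: (w>>0)&0x7ff=0x7fe (s11→-2) → #-2
@+02  big-endian(f0 00) = 0xf000
  op=0xf000>>11=0x1e ⇒ halt (N)

bl #-2; halt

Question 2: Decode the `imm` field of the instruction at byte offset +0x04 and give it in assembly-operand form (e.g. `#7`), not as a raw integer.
[04] d0 77 → 0xd077
  top 5b → 0x1a → li [RI]
  rd: (w>>8)&0x7=0x0 → R0
  imm: (w>>0)&0xff=0x77 → #119

#119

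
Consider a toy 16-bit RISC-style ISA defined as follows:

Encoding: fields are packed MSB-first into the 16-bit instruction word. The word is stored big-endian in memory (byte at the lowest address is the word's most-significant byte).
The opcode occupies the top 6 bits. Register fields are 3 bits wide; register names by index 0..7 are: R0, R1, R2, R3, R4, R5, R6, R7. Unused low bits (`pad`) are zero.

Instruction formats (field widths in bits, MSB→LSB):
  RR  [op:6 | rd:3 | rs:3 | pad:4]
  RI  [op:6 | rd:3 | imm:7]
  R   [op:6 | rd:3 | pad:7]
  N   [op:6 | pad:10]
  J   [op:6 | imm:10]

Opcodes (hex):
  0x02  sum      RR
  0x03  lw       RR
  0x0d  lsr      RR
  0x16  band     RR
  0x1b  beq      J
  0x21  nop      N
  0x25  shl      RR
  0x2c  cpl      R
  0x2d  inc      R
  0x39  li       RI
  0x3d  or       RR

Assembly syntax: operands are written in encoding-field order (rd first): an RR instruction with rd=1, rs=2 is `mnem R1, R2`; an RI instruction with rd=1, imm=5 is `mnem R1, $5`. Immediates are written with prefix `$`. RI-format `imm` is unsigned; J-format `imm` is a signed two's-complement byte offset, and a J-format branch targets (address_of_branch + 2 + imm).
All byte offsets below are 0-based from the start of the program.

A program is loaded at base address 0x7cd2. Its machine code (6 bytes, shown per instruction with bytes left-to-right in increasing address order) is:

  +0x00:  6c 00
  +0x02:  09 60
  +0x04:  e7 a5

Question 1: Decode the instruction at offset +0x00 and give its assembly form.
[00] 6c 00 → 0x6c00
  op=0x6c00>>10=0x1b ⇒ beq (J)
  imm@[9:0]=0x0 ⇒ $0

beq $0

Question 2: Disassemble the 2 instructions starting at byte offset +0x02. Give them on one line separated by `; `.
@+02  big-endian(09 60) = 0x0960
  opcode bits[15:10]=0x2: sum/RR
  rd: (w>>7)&0x7=0x2 → R2
  rs: (w>>4)&0x7=0x6 → R6
@+04  big-endian(e7 a5) = 0xe7a5
  opcode bits[15:10]=0x39: li/RI
  rd: (w>>7)&0x7=0x7 → R7
  imm: (w>>0)&0x7f=0x25 → $37

sum R2, R6; li R7, $37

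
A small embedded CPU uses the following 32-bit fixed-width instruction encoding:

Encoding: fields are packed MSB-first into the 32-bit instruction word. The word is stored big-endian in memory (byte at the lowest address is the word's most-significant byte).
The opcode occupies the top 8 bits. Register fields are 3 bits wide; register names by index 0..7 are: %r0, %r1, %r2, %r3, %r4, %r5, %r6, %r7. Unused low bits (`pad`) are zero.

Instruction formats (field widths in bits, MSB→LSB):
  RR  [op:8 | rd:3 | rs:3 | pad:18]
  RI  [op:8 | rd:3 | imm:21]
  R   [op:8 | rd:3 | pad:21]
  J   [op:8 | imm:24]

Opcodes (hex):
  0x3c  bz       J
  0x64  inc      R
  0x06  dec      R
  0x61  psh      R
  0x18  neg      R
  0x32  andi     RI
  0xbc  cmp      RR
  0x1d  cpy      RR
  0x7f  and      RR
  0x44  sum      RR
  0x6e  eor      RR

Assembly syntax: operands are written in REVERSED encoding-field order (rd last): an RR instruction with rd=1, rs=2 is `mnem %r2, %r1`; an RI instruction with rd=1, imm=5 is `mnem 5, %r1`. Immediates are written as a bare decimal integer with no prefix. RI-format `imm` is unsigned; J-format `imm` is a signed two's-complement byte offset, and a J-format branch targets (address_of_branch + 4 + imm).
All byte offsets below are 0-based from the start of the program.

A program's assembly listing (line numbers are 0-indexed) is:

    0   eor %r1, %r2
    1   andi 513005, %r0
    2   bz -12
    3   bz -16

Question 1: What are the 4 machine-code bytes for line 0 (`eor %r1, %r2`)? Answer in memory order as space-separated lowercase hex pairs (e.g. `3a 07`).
L0: eor op=0x6e:8|rd=2:3|rs=1:3|pad=0:18 ⇒ 0x6e440000 ⇒ big 6e 44 00 00

6e 44 00 00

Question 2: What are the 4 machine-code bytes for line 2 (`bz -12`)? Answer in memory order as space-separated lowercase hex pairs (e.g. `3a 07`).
2. bz fields op=0x3c:8|imm=-12:24 → word 3cfffff4h → 3c ff ff f4

3c ff ff f4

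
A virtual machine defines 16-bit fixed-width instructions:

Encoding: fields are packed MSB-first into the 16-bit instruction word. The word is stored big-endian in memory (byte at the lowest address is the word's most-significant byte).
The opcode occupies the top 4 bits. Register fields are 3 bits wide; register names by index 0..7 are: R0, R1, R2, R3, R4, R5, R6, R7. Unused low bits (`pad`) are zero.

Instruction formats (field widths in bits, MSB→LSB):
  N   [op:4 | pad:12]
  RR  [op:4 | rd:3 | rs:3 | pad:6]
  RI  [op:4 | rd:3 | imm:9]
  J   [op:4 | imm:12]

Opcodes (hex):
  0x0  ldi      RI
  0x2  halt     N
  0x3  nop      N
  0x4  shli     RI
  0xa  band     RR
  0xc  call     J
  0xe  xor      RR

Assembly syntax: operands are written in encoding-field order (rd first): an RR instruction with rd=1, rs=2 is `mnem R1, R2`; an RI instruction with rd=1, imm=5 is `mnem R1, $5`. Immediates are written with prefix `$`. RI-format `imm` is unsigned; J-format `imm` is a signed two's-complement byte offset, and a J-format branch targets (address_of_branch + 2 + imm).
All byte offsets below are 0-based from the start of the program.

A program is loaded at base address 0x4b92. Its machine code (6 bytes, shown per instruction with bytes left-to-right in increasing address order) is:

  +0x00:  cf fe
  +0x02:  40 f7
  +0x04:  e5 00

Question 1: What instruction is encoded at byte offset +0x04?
xor R2, R4

off 0x04: read e5 00 as big → 0xe500
  op=0xe500>>12=0xe ⇒ xor (RR)
  rd: (w>>9)&0x7=0x2 → R2
  rs: (w>>6)&0x7=0x4 → R4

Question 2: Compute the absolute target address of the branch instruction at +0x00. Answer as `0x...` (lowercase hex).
off 0x00: read cf fe as big → 0xcffe
  opcode bits[15:12]=0xc: call/J
  imm@[11:0]=0xffe (s12→-2) ⇒ $-2
  target = base 0x4b92 + off 0x00 + 2 + imm -2 = 0x4b92

0x4b92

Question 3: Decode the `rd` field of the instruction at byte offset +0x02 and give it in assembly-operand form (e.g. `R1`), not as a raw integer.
R0

@+02  big-endian(40 f7) = 0x40f7
  op=0x40f7>>12=0x4 ⇒ shli (RI)
  [11:9] rd=0 = R0
  [8:0] imm=247 = $247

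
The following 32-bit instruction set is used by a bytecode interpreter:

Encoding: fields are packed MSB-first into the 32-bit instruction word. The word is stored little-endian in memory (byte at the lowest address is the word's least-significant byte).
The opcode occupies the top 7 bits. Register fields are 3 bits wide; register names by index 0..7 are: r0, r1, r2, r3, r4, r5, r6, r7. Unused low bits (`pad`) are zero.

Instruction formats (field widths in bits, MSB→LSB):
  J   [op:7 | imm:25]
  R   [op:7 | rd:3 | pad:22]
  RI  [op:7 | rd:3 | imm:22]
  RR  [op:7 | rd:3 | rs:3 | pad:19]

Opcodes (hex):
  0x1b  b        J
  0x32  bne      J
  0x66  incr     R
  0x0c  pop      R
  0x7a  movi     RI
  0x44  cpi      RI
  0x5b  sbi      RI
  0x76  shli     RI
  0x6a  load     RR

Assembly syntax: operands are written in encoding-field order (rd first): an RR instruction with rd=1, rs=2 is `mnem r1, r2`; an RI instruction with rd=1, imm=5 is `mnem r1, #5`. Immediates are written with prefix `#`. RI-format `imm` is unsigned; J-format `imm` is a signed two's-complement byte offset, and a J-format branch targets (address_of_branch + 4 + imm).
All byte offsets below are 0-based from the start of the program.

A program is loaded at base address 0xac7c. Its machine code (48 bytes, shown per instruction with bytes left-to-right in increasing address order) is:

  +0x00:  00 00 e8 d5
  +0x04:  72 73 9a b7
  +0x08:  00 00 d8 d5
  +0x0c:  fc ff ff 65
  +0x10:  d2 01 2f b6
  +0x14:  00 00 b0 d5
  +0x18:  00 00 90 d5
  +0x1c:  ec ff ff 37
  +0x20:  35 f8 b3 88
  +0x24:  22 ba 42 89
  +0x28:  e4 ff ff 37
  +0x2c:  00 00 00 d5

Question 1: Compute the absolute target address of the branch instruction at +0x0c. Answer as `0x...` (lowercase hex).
0xac88

off 0x0c: read fc ff ff 65 as little → 0x65fffffc
  top 7b → 0x32 → bne [J]
  [24:0] imm=33554428 (s25→-4) = #-4
  target = base 0xac7c + off 0x0c + 4 + imm -4 = 0xac88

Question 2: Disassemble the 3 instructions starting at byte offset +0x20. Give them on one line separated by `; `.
cpi r2, #3405877; cpi r5, #178722; b #-28

@+20  little-endian(35 f8 b3 88) = 0x88b3f835
  top 7b → 0x44 → cpi [RI]
  rd: (w>>22)&0x7=0x2 → r2
  imm: (w>>0)&0x3fffff=0x33f835 → #3405877
@+24  little-endian(22 ba 42 89) = 0x8942ba22
  top 7b → 0x44 → cpi [RI]
  rd: (w>>22)&0x7=0x5 → r5
  imm: (w>>0)&0x3fffff=0x2ba22 → #178722
@+28  little-endian(e4 ff ff 37) = 0x37ffffe4
  top 7b → 0x1b → b [J]
  imm: (w>>0)&0x1ffffff=0x1ffffe4 (s25→-28) → #-28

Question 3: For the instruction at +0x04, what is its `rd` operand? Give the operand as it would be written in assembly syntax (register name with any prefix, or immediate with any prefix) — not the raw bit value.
r6

[04] 72 73 9a b7 → 0xb79a7372
  top 7b → 0x5b → sbi [RI]
  [24:22] rd=6 = r6
  [21:0] imm=1733490 = #1733490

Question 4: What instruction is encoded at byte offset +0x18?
load r6, r2

[18] 00 00 90 d5 → 0xd5900000
  op=0xd5900000>>25=0x6a ⇒ load (RR)
  [24:22] rd=6 = r6
  [21:19] rs=2 = r2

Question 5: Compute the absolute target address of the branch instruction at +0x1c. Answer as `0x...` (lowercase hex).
off 0x1c: read ec ff ff 37 as little → 0x37ffffec
  top 7b → 0x1b → b [J]
  imm: (w>>0)&0x1ffffff=0x1ffffec (s25→-20) → #-20
  target = base 0xac7c + off 0x1c + 4 + imm -20 = 0xac88

0xac88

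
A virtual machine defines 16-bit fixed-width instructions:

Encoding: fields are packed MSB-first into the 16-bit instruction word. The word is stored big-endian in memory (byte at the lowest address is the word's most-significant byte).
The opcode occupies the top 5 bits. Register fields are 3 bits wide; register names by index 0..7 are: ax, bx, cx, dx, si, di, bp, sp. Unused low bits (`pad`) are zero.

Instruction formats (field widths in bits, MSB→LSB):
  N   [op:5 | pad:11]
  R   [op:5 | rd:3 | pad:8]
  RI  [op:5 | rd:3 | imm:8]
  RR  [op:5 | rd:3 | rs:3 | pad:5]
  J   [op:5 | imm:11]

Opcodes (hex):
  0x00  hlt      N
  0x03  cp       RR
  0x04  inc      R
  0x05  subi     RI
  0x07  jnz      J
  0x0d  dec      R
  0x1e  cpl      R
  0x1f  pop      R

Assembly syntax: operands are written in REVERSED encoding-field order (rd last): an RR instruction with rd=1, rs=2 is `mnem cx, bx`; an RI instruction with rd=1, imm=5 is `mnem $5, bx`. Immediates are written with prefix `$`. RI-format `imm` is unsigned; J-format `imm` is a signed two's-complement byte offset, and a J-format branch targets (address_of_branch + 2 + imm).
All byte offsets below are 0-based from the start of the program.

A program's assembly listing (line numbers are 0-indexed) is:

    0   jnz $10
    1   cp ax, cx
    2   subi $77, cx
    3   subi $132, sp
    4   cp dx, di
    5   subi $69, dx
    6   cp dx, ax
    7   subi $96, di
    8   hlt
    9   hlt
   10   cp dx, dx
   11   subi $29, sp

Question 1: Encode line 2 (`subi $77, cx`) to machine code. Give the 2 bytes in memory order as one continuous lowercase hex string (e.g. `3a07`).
2a4d

line 2 (subi): pack op=0x5:5|rd=2:3|imm=77:8 = 0x2a4d; big→ 2a 4d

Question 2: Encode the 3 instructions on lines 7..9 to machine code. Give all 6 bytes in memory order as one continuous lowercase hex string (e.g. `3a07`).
2d6000000000

L7: subi op=0x5:5|rd=5:3|imm=96:8 ⇒ 0x2d60 ⇒ big 2d 60
L8: hlt op=0x0:5|pad=0:11 ⇒ 0x0000 ⇒ big 00 00
L9: hlt op=0x0:5|pad=0:11 ⇒ 0x0000 ⇒ big 00 00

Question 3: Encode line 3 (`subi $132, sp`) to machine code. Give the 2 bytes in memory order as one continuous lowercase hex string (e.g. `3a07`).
2f84

L3: subi op=0x5:5|rd=7:3|imm=132:8 ⇒ 0x2f84 ⇒ big 2f 84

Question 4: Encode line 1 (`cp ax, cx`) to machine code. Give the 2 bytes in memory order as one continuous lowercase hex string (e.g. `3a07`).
line 1 (cp): pack op=0x3:5|rd=2:3|rs=0:3|pad=0:5 = 0x1a00; big→ 1a 00

1a00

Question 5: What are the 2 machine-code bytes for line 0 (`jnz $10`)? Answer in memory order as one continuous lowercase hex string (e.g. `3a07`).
L0: jnz op=0x7:5|imm=10:11 ⇒ 0x380a ⇒ big 38 0a

380a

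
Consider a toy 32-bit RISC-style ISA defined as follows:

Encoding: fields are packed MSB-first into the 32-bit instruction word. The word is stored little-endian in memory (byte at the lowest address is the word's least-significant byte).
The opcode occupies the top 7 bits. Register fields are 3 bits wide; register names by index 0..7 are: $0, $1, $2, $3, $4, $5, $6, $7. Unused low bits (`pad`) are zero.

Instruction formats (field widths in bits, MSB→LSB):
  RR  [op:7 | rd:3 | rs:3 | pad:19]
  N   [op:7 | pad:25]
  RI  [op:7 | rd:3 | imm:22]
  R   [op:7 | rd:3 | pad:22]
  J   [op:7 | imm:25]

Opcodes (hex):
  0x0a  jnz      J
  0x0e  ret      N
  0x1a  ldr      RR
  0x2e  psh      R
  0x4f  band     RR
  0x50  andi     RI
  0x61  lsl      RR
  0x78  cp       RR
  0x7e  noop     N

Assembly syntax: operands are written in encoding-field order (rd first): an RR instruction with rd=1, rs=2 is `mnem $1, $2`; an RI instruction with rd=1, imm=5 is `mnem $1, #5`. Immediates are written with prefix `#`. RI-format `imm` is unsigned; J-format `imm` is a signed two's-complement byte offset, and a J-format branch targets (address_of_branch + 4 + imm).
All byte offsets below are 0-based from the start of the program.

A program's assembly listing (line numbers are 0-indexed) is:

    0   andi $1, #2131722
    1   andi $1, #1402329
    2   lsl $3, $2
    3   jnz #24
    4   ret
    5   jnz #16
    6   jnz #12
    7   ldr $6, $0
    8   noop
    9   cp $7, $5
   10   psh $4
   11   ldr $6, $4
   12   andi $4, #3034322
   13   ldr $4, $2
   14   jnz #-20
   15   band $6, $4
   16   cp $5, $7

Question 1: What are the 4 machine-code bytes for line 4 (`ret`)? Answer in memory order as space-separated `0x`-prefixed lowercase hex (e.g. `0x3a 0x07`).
line 4 (ret): pack op=0xe:7|pad=0:25 = 0x1c000000; little→ 00 00 00 1c

0x00 0x00 0x00 0x1c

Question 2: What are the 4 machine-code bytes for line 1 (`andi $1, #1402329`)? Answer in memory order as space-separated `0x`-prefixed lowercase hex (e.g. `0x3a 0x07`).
1. andi fields op=0x50:7|rd=1:3|imm=1402329:22 → word a05565d9h → d9 65 55 a0

0xd9 0x65 0x55 0xa0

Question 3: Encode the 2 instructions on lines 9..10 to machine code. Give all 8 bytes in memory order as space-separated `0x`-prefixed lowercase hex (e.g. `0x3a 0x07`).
0x00 0x00 0xe8 0xf1 0x00 0x00 0x00 0x5d

9. cp fields op=0x78:7|rd=7:3|rs=5:3|pad=0:19 → word f1e80000h → 00 00 e8 f1
10. psh fields op=0x2e:7|rd=4:3|pad=0:22 → word 5d000000h → 00 00 00 5d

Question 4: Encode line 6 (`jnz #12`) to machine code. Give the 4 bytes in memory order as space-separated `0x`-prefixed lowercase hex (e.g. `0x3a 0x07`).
0x0c 0x00 0x00 0x14

line 6 (jnz): pack op=0xa:7|imm=12:25 = 0x1400000c; little→ 0c 00 00 14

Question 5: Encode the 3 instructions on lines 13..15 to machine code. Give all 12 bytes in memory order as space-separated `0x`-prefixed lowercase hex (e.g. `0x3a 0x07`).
13. ldr fields op=0x1a:7|rd=4:3|rs=2:3|pad=0:19 → word 35100000h → 00 00 10 35
14. jnz fields op=0xa:7|imm=-20:25 → word 15ffffech → ec ff ff 15
15. band fields op=0x4f:7|rd=6:3|rs=4:3|pad=0:19 → word 9fa00000h → 00 00 a0 9f

0x00 0x00 0x10 0x35 0xec 0xff 0xff 0x15 0x00 0x00 0xa0 0x9f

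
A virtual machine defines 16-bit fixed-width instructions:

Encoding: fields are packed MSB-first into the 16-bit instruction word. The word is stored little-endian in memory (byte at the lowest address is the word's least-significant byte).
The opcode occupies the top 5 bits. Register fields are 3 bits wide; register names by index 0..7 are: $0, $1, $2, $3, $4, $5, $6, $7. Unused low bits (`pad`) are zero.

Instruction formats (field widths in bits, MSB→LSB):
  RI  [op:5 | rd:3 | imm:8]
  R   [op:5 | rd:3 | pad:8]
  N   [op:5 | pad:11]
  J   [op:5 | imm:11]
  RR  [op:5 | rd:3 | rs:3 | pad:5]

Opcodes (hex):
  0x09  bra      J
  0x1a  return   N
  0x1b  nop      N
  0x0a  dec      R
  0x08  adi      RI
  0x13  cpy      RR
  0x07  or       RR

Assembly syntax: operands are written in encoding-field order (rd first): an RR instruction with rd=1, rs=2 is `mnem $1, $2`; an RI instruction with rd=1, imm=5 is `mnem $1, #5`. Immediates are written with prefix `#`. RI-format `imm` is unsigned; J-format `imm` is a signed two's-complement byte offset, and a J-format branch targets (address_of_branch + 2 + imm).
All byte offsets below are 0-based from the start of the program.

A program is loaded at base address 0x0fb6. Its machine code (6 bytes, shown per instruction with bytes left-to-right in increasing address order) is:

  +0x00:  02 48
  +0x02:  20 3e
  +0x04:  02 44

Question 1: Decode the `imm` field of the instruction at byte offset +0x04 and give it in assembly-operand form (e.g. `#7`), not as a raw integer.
#2

@+04  little-endian(02 44) = 0x4402
  top 5b → 0x8 → adi [RI]
  [10:8] rd=4 = $4
  [7:0] imm=2 = #2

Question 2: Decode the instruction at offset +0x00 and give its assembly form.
bra #2

+0x00: 02 48 ⇒ word 0x4802 (little)
  top 5b → 0x9 → bra [J]
  imm: (w>>0)&0x7ff=0x2 → #2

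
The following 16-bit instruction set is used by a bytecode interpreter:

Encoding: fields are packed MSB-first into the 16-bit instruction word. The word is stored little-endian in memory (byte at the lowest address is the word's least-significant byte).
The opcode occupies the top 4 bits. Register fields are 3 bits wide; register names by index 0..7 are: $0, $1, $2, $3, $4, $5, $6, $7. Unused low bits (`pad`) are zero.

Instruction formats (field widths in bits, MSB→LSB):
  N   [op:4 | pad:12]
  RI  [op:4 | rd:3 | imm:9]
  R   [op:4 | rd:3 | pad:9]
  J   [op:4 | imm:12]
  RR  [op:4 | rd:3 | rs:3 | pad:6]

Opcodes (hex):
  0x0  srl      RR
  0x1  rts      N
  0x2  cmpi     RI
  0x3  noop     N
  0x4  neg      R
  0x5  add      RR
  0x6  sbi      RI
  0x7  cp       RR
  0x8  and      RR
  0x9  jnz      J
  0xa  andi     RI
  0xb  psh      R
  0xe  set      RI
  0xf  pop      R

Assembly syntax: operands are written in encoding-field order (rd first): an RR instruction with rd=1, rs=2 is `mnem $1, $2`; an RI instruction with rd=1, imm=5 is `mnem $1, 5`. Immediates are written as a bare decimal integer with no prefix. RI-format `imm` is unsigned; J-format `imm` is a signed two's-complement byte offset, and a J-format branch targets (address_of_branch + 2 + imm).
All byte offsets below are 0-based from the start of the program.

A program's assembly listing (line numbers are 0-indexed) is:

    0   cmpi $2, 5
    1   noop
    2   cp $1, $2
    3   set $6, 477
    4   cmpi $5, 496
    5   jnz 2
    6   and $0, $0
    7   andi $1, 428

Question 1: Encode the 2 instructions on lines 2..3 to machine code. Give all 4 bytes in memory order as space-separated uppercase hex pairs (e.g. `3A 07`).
80 72 DD ED

2. cp fields op=0x7:4|rd=1:3|rs=2:3|pad=0:6 → word 7280h → 80 72
3. set fields op=0xe:4|rd=6:3|imm=477:9 → word edddh → dd ed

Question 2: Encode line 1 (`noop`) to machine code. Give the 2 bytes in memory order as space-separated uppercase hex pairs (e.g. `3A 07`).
L1: noop op=0x3:4|pad=0:12 ⇒ 0x3000 ⇒ little 00 30

00 30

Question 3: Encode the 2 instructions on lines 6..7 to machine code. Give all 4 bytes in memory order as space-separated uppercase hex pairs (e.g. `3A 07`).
00 80 AC A3

6. and fields op=0x8:4|rd=0:3|rs=0:3|pad=0:6 → word 8000h → 00 80
7. andi fields op=0xa:4|rd=1:3|imm=428:9 → word a3ach → ac a3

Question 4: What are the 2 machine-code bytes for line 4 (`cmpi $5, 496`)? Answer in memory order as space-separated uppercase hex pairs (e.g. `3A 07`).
L4: cmpi op=0x2:4|rd=5:3|imm=496:9 ⇒ 0x2bf0 ⇒ little f0 2b

F0 2B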